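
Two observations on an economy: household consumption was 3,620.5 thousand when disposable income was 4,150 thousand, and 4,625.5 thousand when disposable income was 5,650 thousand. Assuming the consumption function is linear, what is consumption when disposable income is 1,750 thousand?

C = 2012.5

MPC = (4625.5 − 3620.5)/(5650 − 4150) = 1005/1500 = 0.67
a = 3620.5 − 0.67(4150) = 3620.5 − 2780.5 = 840
C = 840 + 0.67(1750) = 840 + 1172.5 = 2012.5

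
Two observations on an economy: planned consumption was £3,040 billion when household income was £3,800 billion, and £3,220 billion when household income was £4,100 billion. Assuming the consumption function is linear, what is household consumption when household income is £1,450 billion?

MPC = (3220 − 3040)/(4100 − 3800) = 180/300 = 0.6
a = 3040 − 0.6(3800) = 3040 − 2280 = 760
C = 760 + 0.6(1450) = 760 + 870 = 1630

C = 1630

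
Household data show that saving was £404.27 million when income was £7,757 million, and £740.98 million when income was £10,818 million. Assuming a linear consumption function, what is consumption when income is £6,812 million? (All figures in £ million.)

MPS = ΔS/ΔY = (740.98 − 404.27)/(10818 − 7757) = 336.71/3061 = 0.11
MPC = 1 − MPS = 0.89
Autonomous saving = 404.27 − 0.11(7757) = -449, so a = 449
C = 449 + 0.89(6812) = 449 + 6062.68 = 6511.68

C = 6511.68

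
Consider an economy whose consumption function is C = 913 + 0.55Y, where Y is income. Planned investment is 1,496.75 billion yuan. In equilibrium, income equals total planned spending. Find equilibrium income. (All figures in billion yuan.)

Y = C + I = 913 + 0.55Y + 1496.75
Y − 0.55Y = 2409.75
0.45Y = 2409.75, so Y = 2409.75/0.45 = 5355

Y = 5355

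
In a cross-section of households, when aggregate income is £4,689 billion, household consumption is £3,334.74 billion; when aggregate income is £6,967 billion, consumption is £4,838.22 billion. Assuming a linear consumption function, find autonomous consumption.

a = 240

MPC = ΔC/ΔY = (4838.22 − 3334.74)/(6967 − 4689) = 1503.48/2278 = 0.66
a = C − MPC·Y = 3334.74 − 0.66(4689) = 3334.74 − 3094.74 = 240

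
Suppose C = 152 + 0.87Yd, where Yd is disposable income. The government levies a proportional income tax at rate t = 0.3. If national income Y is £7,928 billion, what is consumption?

C = 4980.152

Yd = (1 − 0.3)(7928) = 0.7(7928) = 5549.6
C = 152 + 0.87(5549.6) = 152 + 4828.152 = 4980.152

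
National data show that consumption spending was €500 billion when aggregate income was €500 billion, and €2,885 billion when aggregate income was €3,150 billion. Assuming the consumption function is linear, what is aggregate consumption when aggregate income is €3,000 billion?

C = 2750

MPC = (2885 − 500)/(3150 − 500) = 2385/2650 = 0.9
a = 500 − 0.9(500) = 500 − 450 = 50
C = 50 + 0.9(3000) = 50 + 2700 = 2750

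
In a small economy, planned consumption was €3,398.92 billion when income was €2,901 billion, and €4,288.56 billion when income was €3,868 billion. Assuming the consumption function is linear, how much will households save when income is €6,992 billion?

S = -170.64

MPC = (4288.56 − 3398.92)/(3868 − 2901) = 889.64/967 = 0.92
a = 3398.92 − 0.92(2901) = 3398.92 − 2668.92 = 730
C = 730 + 0.92(6992) = 7162.64
S = 6992 − 7162.64 = -170.64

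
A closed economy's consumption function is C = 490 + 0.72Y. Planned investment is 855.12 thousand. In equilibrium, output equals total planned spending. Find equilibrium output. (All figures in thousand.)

Y = 4804

Y = C + I = 490 + 0.72Y + 855.12
Y − 0.72Y = 1345.12
0.28Y = 1345.12, so Y = 1345.12/0.28 = 4804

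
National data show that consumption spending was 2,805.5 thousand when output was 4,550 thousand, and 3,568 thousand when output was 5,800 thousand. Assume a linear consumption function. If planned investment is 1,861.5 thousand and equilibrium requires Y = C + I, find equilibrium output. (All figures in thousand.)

MPC = (3568 − 2805.5)/(5800 − 4550) = 762.5/1250 = 0.61
a = 2805.5 − 0.61(4550) = 30
Equilibrium: Y = 30 + 0.61Y + 1861.5
0.39Y = 1891.5, so Y = 1891.5/0.39 = 4850

Y = 4850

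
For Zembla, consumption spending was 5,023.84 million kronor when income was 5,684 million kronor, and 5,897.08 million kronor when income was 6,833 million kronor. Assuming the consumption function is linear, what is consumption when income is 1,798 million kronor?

C = 2070.48

MPC = (5897.08 − 5023.84)/(6833 − 5684) = 873.24/1149 = 0.76
a = 5023.84 − 0.76(5684) = 5023.84 − 4319.84 = 704
C = 704 + 0.76(1798) = 704 + 1366.48 = 2070.48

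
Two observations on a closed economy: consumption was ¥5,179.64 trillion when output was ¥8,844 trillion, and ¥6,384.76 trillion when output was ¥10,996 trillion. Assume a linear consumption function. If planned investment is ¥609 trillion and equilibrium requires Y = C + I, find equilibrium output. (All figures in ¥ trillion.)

MPC = (6384.76 − 5179.64)/(10996 − 8844) = 1205.12/2152 = 0.56
a = 5179.64 − 0.56(8844) = 227
Equilibrium: Y = 227 + 0.56Y + 609
0.44Y = 836, so Y = 836/0.44 = 1900

Y = 1900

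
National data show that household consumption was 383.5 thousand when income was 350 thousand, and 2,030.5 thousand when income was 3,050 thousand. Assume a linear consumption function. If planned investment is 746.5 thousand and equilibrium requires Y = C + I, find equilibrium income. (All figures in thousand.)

MPC = (2030.5 − 383.5)/(3050 − 350) = 1647/2700 = 0.61
a = 383.5 − 0.61(350) = 170
Equilibrium: Y = 170 + 0.61Y + 746.5
0.39Y = 916.5, so Y = 916.5/0.39 = 2350

Y = 2350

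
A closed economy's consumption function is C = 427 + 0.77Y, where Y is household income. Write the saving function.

S = Y − C = Y − (427 + 0.77Y) = -427 + (1 − 0.77)Y

S = -427 + 0.23Y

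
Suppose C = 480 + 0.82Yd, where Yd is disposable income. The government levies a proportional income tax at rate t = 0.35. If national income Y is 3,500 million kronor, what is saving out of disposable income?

Yd = (1 − 0.35)(3500) = 0.65(3500) = 2275
C = 480 + 0.82(2275) = 480 + 1865.5 = 2345.5
S = Yd − C = 2275 − 2345.5 = -70.5

S = -70.5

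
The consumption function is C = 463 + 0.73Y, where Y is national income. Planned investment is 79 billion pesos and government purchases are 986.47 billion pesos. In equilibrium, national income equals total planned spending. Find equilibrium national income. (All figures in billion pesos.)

Y = C + I + G = 463 + 0.73Y + 79 + 986.47
Y − 0.73Y = 1528.47
0.27Y = 1528.47, so Y = 1528.47/0.27 = 5661

Y = 5661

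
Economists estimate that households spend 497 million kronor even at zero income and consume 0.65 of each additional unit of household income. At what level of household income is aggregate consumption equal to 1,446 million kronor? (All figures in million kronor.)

Y = 1460

497 + 0.65Y = 1446
0.65Y = 949, so Y = 949/0.65 = 1460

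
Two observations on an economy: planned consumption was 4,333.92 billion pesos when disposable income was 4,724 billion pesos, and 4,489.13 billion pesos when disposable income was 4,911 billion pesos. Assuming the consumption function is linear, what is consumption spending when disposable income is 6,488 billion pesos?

C = 5798.04

MPC = (4489.13 − 4333.92)/(4911 − 4724) = 155.21/187 = 0.83
a = 4333.92 − 0.83(4724) = 4333.92 − 3920.92 = 413
C = 413 + 0.83(6488) = 413 + 5385.04 = 5798.04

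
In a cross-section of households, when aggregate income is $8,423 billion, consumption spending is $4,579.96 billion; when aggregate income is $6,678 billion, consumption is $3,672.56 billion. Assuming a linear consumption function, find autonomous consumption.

a = 200

MPC = ΔC/ΔY = (4579.96 − 3672.56)/(8423 − 6678) = 907.4/1745 = 0.52
a = C − MPC·Y = 3672.56 − 0.52(6678) = 3672.56 − 3472.56 = 200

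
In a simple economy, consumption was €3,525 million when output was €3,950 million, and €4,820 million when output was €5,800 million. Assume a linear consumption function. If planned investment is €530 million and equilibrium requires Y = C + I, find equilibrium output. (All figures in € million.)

Y = 4300

MPC = (4820 − 3525)/(5800 − 3950) = 1295/1850 = 0.7
a = 3525 − 0.7(3950) = 760
Equilibrium: Y = 760 + 0.7Y + 530
0.3Y = 1290, so Y = 1290/0.3 = 4300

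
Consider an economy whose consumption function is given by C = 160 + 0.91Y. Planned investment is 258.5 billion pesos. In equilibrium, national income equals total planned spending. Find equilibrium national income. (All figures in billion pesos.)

Y = 4650

Y = C + I = 160 + 0.91Y + 258.5
Y − 0.91Y = 418.5
0.09Y = 418.5, so Y = 418.5/0.09 = 4650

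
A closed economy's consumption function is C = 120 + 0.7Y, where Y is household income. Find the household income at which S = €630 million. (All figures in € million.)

S = Y − C = -120 + 0.3Y
-120 + 0.3Y = 630, so 0.3Y = 750 and Y = 2500

Y = 2500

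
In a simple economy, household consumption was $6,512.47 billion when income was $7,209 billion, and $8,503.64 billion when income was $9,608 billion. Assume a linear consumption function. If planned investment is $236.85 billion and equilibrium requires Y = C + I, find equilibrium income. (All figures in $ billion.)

MPC = (8503.64 − 6512.47)/(9608 − 7209) = 1991.17/2399 = 0.83
a = 6512.47 − 0.83(7209) = 529
Equilibrium: Y = 529 + 0.83Y + 236.85
0.17Y = 765.85, so Y = 765.85/0.17 = 4505

Y = 4505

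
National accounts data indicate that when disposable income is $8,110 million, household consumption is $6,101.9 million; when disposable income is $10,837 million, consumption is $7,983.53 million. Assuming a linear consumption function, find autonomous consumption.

a = 506

MPC = ΔC/ΔY = (7983.53 − 6101.9)/(10837 − 8110) = 1881.63/2727 = 0.69
a = C − MPC·Y = 6101.9 − 0.69(8110) = 6101.9 − 5595.9 = 506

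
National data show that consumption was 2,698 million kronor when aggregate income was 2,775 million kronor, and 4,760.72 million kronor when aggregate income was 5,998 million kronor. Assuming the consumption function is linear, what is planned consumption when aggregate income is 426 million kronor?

C = 1194.64

MPC = (4760.72 − 2698)/(5998 − 2775) = 2062.72/3223 = 0.64
a = 2698 − 0.64(2775) = 2698 − 1776 = 922
C = 922 + 0.64(426) = 922 + 272.64 = 1194.64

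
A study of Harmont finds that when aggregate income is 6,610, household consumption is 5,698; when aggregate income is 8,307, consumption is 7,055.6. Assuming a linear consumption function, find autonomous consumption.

MPC = ΔC/ΔY = (7055.6 − 5698)/(8307 − 6610) = 1357.6/1697 = 0.8
a = C − MPC·Y = 5698 − 0.8(6610) = 5698 − 5288 = 410

a = 410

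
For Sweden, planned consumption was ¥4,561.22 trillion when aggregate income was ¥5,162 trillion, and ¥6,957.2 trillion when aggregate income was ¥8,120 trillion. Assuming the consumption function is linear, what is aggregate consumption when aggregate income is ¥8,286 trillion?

C = 7091.66

MPC = (6957.2 − 4561.22)/(8120 − 5162) = 2395.98/2958 = 0.81
a = 4561.22 − 0.81(5162) = 4561.22 − 4181.22 = 380
C = 380 + 0.81(8286) = 380 + 6711.66 = 7091.66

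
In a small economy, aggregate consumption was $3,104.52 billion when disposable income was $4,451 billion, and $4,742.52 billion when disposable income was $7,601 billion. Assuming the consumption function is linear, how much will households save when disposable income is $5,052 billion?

MPC = (4742.52 − 3104.52)/(7601 − 4451) = 1638/3150 = 0.52
a = 3104.52 − 0.52(4451) = 3104.52 − 2314.52 = 790
C = 790 + 0.52(5052) = 3417.04
S = 5052 − 3417.04 = 1634.96

S = 1634.96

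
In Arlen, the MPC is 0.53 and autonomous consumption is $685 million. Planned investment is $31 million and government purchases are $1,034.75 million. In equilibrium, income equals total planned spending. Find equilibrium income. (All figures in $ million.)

Y = C + I + G = 685 + 0.53Y + 31 + 1034.75
Y − 0.53Y = 1750.75
0.47Y = 1750.75, so Y = 1750.75/0.47 = 3725

Y = 3725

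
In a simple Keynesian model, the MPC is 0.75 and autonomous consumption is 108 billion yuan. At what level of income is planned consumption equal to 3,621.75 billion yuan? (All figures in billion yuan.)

Y = 4685

108 + 0.75Y = 3621.75
0.75Y = 3513.75, so Y = 3513.75/0.75 = 4685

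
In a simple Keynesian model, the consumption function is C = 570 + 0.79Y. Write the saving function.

S = -570 + 0.21Y

S = Y − C = Y − (570 + 0.79Y) = -570 + (1 − 0.79)Y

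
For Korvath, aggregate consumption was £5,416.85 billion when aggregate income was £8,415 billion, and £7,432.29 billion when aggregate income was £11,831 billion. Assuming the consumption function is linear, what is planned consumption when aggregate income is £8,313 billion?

MPC = (7432.29 − 5416.85)/(11831 − 8415) = 2015.44/3416 = 0.59
a = 5416.85 − 0.59(8415) = 5416.85 − 4964.85 = 452
C = 452 + 0.59(8313) = 452 + 4904.67 = 5356.67

C = 5356.67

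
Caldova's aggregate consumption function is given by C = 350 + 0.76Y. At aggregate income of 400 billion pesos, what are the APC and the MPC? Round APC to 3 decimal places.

APC = 1.635; MPC = 0.76

MPC = 0.76 (the slope of the consumption function)
C = 350 + 0.76(400) = 654, so APC = 654/400 = 1.635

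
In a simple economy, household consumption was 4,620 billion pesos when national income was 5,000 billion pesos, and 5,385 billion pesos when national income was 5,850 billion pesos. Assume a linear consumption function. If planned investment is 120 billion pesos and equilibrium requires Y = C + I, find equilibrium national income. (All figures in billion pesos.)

MPC = (5385 − 4620)/(5850 − 5000) = 765/850 = 0.9
a = 4620 − 0.9(5000) = 120
Equilibrium: Y = 120 + 0.9Y + 120
0.1Y = 240, so Y = 240/0.1 = 2400

Y = 2400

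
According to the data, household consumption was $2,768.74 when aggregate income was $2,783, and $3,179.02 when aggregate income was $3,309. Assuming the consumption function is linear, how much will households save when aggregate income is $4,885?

S = 476.7

MPC = (3179.02 − 2768.74)/(3309 − 2783) = 410.28/526 = 0.78
a = 2768.74 − 0.78(2783) = 2768.74 − 2170.74 = 598
C = 598 + 0.78(4885) = 4408.3
S = 4885 − 4408.3 = 476.7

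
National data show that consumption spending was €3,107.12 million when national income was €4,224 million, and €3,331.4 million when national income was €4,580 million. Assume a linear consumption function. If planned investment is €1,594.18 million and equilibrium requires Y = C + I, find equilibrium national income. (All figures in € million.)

Y = 5514

MPC = (3331.4 − 3107.12)/(4580 − 4224) = 224.28/356 = 0.63
a = 3107.12 − 0.63(4224) = 446
Equilibrium: Y = 446 + 0.63Y + 1594.18
0.37Y = 2040.18, so Y = 2040.18/0.37 = 5514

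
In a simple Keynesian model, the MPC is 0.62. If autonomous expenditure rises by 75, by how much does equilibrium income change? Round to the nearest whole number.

ΔY ≈ 197

The multiplier is 1/(1 − MPC) = 1/0.38.
ΔY = 75/0.38 = 197.37 ≈ 197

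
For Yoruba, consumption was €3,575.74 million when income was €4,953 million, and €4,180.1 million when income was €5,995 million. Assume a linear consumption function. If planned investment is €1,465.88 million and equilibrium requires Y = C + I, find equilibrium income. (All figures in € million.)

Y = 5164

MPC = (4180.1 − 3575.74)/(5995 − 4953) = 604.36/1042 = 0.58
a = 3575.74 − 0.58(4953) = 703
Equilibrium: Y = 703 + 0.58Y + 1465.88
0.42Y = 2168.88, so Y = 2168.88/0.42 = 5164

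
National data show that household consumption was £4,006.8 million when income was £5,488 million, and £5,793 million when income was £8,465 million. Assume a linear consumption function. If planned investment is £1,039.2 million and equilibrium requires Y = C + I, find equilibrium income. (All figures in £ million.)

MPC = (5793 − 4006.8)/(8465 − 5488) = 1786.2/2977 = 0.6
a = 4006.8 − 0.6(5488) = 714
Equilibrium: Y = 714 + 0.6Y + 1039.2
0.4Y = 1753.2, so Y = 1753.2/0.4 = 4383

Y = 4383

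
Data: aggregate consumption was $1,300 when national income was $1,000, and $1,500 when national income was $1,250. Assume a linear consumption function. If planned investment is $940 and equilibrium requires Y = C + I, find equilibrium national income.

MPC = (1500 − 1300)/(1250 − 1000) = 200/250 = 0.8
a = 1300 − 0.8(1000) = 500
Equilibrium: Y = 500 + 0.8Y + 940
0.2Y = 1440, so Y = 1440/0.2 = 7200

Y = 7200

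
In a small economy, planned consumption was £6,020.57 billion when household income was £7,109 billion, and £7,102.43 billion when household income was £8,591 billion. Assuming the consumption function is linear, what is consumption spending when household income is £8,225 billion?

C = 6835.25

MPC = (7102.43 − 6020.57)/(8591 − 7109) = 1081.86/1482 = 0.73
a = 6020.57 − 0.73(7109) = 6020.57 − 5189.57 = 831
C = 831 + 0.73(8225) = 831 + 6004.25 = 6835.25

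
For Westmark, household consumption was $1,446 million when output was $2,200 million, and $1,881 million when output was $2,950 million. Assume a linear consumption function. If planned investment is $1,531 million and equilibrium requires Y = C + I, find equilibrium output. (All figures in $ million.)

Y = 4050

MPC = (1881 − 1446)/(2950 − 2200) = 435/750 = 0.58
a = 1446 − 0.58(2200) = 170
Equilibrium: Y = 170 + 0.58Y + 1531
0.42Y = 1701, so Y = 1701/0.42 = 4050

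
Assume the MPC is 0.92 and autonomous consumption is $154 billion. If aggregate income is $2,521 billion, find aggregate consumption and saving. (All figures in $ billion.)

C = 2473.32; S = 47.68

C = 154 + 0.92(2521) = 154 + 2319.32 = 2473.32
S = Y − C = 2521 − 2473.32 = 47.68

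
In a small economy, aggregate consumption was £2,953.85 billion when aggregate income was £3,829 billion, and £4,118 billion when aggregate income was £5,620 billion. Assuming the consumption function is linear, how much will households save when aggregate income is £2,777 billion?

S = 506.95

MPC = (4118 − 2953.85)/(5620 − 3829) = 1164.15/1791 = 0.65
a = 2953.85 − 0.65(3829) = 2953.85 − 2488.85 = 465
C = 465 + 0.65(2777) = 2270.05
S = 2777 − 2270.05 = 506.95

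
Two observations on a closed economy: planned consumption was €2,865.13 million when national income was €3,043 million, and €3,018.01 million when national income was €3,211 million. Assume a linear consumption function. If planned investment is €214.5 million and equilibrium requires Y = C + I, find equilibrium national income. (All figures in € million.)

MPC = (3018.01 − 2865.13)/(3211 − 3043) = 152.88/168 = 0.91
a = 2865.13 − 0.91(3043) = 96
Equilibrium: Y = 96 + 0.91Y + 214.5
0.09Y = 310.5, so Y = 310.5/0.09 = 3450

Y = 3450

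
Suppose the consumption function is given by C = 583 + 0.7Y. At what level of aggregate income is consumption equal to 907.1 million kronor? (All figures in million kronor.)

Y = 463

583 + 0.7Y = 907.1
0.7Y = 324.1, so Y = 324.1/0.7 = 463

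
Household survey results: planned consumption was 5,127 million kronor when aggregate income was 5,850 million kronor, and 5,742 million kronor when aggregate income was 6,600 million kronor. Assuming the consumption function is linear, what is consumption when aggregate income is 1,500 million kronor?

MPC = (5742 − 5127)/(6600 − 5850) = 615/750 = 0.82
a = 5127 − 0.82(5850) = 5127 − 4797 = 330
C = 330 + 0.82(1500) = 330 + 1230 = 1560

C = 1560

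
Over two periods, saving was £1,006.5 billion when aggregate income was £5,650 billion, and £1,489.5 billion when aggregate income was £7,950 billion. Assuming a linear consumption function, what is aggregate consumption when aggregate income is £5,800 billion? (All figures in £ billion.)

C = 4762

MPS = ΔS/ΔY = (1489.5 − 1006.5)/(7950 − 5650) = 483/2300 = 0.21
MPC = 1 − MPS = 0.79
Autonomous saving = 1006.5 − 0.21(5650) = -180, so a = 180
C = 180 + 0.79(5800) = 180 + 4582 = 4762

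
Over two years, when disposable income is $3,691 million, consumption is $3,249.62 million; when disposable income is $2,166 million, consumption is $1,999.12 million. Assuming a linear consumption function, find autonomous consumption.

MPC = ΔC/ΔY = (3249.62 − 1999.12)/(3691 − 2166) = 1250.5/1525 = 0.82
a = C − MPC·Y = 1999.12 − 0.82(2166) = 1999.12 − 1776.12 = 223

a = 223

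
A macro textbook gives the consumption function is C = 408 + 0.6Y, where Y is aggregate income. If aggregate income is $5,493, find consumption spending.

C = 3703.8

C = 408 + 0.6(5493) = 408 + 3295.8 = 3703.8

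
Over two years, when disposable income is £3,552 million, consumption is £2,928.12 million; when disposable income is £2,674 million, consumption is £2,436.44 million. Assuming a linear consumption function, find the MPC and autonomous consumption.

MPC = 0.56; a = 939

MPC = ΔC/ΔY = (2928.12 − 2436.44)/(3552 − 2674) = 491.68/878 = 0.56
a = C − MPC·Y = 2436.44 − 0.56(2674) = 2436.44 − 1497.44 = 939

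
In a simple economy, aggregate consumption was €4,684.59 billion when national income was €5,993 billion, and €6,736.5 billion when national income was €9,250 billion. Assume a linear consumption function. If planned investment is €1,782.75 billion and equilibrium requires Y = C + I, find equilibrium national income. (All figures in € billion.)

MPC = (6736.5 − 4684.59)/(9250 − 5993) = 2051.91/3257 = 0.63
a = 4684.59 − 0.63(5993) = 909
Equilibrium: Y = 909 + 0.63Y + 1782.75
0.37Y = 2691.75, so Y = 2691.75/0.37 = 7275

Y = 7275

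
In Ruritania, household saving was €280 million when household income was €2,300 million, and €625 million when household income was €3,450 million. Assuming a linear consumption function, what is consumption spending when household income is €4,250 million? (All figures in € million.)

MPS = ΔS/ΔY = (625 − 280)/(3450 − 2300) = 345/1150 = 0.3
MPC = 1 − MPS = 0.7
Autonomous saving = 280 − 0.3(2300) = -410, so a = 410
C = 410 + 0.7(4250) = 410 + 2975 = 3385

C = 3385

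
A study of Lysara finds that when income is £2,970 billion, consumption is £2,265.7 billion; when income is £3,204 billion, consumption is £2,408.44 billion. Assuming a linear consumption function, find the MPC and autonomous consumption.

MPC = ΔC/ΔY = (2408.44 − 2265.7)/(3204 − 2970) = 142.74/234 = 0.61
a = C − MPC·Y = 2265.7 − 0.61(2970) = 2265.7 − 1811.7 = 454

MPC = 0.61; a = 454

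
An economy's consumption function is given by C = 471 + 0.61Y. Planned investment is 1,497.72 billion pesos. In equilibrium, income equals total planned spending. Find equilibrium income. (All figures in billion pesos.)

Y = 5048

Y = C + I = 471 + 0.61Y + 1497.72
Y − 0.61Y = 1968.72
0.39Y = 1968.72, so Y = 1968.72/0.39 = 5048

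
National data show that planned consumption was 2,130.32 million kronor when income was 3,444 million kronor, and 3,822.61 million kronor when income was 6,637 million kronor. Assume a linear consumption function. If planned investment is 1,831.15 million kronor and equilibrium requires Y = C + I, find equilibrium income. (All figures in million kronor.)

MPC = (3822.61 − 2130.32)/(6637 − 3444) = 1692.29/3193 = 0.53
a = 2130.32 − 0.53(3444) = 305
Equilibrium: Y = 305 + 0.53Y + 1831.15
0.47Y = 2136.15, so Y = 2136.15/0.47 = 4545

Y = 4545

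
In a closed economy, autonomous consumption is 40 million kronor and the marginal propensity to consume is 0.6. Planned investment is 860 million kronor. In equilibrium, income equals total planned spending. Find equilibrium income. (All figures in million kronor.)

Y = 2250

Y = C + I = 40 + 0.6Y + 860
Y − 0.6Y = 900
0.4Y = 900, so Y = 900/0.4 = 2250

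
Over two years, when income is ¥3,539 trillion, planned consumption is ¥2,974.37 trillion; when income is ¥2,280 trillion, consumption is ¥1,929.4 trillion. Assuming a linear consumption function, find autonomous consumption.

MPC = ΔC/ΔY = (2974.37 − 1929.4)/(3539 − 2280) = 1044.97/1259 = 0.83
a = C − MPC·Y = 1929.4 − 0.83(2280) = 1929.4 − 1892.4 = 37

a = 37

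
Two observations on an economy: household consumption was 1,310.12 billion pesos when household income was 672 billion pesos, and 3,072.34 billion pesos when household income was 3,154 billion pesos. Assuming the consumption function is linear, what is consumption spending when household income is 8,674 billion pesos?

MPC = (3072.34 − 1310.12)/(3154 − 672) = 1762.22/2482 = 0.71
a = 1310.12 − 0.71(672) = 1310.12 − 477.12 = 833
C = 833 + 0.71(8674) = 833 + 6158.54 = 6991.54

C = 6991.54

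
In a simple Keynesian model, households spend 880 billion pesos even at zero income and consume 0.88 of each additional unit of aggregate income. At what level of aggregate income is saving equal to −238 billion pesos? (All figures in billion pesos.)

Y = 5350

S = Y − C = -880 + 0.12Y
-880 + 0.12Y = -238, so 0.12Y = 642 and Y = 5350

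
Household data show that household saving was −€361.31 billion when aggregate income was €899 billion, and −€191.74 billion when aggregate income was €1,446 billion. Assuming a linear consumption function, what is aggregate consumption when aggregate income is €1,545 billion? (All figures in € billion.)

MPS = ΔS/ΔY = (-191.74 − (-361.31))/(1446 − 899) = 169.57/547 = 0.31
MPC = 1 − MPS = 0.69
Autonomous saving = -361.31 − 0.31(899) = -640, so a = 640
C = 640 + 0.69(1545) = 640 + 1066.05 = 1706.05

C = 1706.05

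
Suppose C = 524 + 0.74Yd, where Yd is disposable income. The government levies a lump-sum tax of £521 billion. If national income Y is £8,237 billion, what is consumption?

Yd = Y − T = 8237 − 521 = 7716
C = 524 + 0.74(7716) = 524 + 5709.84 = 6233.84

C = 6233.84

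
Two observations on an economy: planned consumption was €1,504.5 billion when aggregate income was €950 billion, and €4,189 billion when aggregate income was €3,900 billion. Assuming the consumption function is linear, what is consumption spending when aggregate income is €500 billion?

C = 1095

MPC = (4189 − 1504.5)/(3900 − 950) = 2684.5/2950 = 0.91
a = 1504.5 − 0.91(950) = 1504.5 − 864.5 = 640
C = 640 + 0.91(500) = 640 + 455 = 1095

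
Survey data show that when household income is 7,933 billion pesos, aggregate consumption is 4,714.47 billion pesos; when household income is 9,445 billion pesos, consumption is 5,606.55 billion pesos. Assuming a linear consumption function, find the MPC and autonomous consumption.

MPC = ΔC/ΔY = (5606.55 − 4714.47)/(9445 − 7933) = 892.08/1512 = 0.59
a = C − MPC·Y = 4714.47 − 0.59(7933) = 4714.47 − 4680.47 = 34

MPC = 0.59; a = 34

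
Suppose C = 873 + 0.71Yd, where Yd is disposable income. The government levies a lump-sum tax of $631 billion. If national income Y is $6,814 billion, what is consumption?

Yd = Y − T = 6814 − 631 = 6183
C = 873 + 0.71(6183) = 873 + 4389.93 = 5262.93

C = 5262.93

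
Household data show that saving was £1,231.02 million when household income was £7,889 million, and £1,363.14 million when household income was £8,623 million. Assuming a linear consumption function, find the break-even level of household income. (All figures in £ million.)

Y = 1050

MPS = ΔS/ΔY = (1363.14 − 1231.02)/(8623 − 7889) = 132.12/734 = 0.18
MPC = 1 − MPS = 0.82
From S(7889) = 1231.02: −a + 0.18(7889) = 1231.02, so a = 1420.02 − 1231.02 = 189
Break-even (S = 0): Y = a/MPS = 189/0.18 = 1050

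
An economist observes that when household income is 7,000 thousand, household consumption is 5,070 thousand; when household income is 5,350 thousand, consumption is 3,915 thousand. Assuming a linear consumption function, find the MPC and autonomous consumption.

MPC = ΔC/ΔY = (5070 − 3915)/(7000 − 5350) = 1155/1650 = 0.7
a = C − MPC·Y = 3915 − 0.7(5350) = 3915 − 3745 = 170

MPC = 0.7; a = 170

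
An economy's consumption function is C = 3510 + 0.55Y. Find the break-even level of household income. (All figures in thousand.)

Y = 7800

At break-even, C = Y: 3510 + 0.55Y = Y
0.45Y = 3510, so Y = 3510/0.45 = 7800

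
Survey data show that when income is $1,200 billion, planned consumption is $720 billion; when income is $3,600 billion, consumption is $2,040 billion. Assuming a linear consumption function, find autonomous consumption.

a = 60

MPC = ΔC/ΔY = (2040 − 720)/(3600 − 1200) = 1320/2400 = 0.55
a = C − MPC·Y = 720 − 0.55(1200) = 720 − 660 = 60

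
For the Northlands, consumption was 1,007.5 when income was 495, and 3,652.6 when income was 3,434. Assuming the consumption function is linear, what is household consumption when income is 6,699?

C = 6591.1

MPC = (3652.6 − 1007.5)/(3434 − 495) = 2645.1/2939 = 0.9
a = 1007.5 − 0.9(495) = 1007.5 − 445.5 = 562
C = 562 + 0.9(6699) = 562 + 6029.1 = 6591.1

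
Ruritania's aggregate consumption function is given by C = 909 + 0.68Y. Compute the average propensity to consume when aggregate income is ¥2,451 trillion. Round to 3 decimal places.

APC = 1.051

C = 909 + 0.68(2451) = 2575.68
APC = C/Y = 2575.68/2451 = 1.051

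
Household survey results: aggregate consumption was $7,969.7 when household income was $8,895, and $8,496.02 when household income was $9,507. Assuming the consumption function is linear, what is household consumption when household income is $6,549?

MPC = (8496.02 − 7969.7)/(9507 − 8895) = 526.32/612 = 0.86
a = 7969.7 − 0.86(8895) = 7969.7 − 7649.7 = 320
C = 320 + 0.86(6549) = 320 + 5632.14 = 5952.14

C = 5952.14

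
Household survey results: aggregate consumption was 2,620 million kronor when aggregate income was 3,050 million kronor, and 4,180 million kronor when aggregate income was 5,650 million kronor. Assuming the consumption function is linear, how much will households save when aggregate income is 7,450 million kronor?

MPC = (4180 − 2620)/(5650 − 3050) = 1560/2600 = 0.6
a = 2620 − 0.6(3050) = 2620 − 1830 = 790
C = 790 + 0.6(7450) = 5260
S = 7450 − 5260 = 2190

S = 2190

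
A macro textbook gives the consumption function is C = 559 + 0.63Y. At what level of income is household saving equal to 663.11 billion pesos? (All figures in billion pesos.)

Y = 3303

S = Y − C = -559 + 0.37Y
-559 + 0.37Y = 663.11, so 0.37Y = 1222.11 and Y = 3303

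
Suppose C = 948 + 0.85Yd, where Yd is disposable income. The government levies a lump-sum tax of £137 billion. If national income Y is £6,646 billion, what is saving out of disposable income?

S = 28.35

Yd = Y − T = 6646 − 137 = 6509
C = 948 + 0.85(6509) = 948 + 5532.65 = 6480.65
S = Yd − C = 6509 − 6480.65 = 28.35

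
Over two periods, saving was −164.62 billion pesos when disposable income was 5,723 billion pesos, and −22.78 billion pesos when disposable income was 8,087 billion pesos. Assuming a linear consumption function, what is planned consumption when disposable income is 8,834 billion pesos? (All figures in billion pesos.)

MPS = ΔS/ΔY = (-22.78 − (-164.62))/(8087 − 5723) = 141.84/2364 = 0.06
MPC = 1 − MPS = 0.94
Autonomous saving = -164.62 − 0.06(5723) = -508, so a = 508
C = 508 + 0.94(8834) = 508 + 8303.96 = 8811.96

C = 8811.96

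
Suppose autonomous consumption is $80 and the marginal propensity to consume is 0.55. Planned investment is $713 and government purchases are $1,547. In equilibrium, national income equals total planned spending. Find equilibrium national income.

Y = C + I + G = 80 + 0.55Y + 713 + 1547
Y − 0.55Y = 2340
0.45Y = 2340, so Y = 2340/0.45 = 5200

Y = 5200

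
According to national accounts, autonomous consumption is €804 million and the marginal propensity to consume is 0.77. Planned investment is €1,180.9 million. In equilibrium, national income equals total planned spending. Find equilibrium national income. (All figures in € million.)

Y = 8630

Y = C + I = 804 + 0.77Y + 1180.9
Y − 0.77Y = 1984.9
0.23Y = 1984.9, so Y = 1984.9/0.23 = 8630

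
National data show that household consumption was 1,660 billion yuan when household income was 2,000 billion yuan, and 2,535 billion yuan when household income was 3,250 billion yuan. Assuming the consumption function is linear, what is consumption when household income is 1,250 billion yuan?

C = 1135

MPC = (2535 − 1660)/(3250 − 2000) = 875/1250 = 0.7
a = 1660 − 0.7(2000) = 1660 − 1400 = 260
C = 260 + 0.7(1250) = 260 + 875 = 1135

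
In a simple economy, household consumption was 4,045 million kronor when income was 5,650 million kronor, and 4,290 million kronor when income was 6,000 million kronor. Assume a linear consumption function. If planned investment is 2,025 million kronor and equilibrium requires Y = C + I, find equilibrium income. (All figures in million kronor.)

Y = 7050

MPC = (4290 − 4045)/(6000 − 5650) = 245/350 = 0.7
a = 4045 − 0.7(5650) = 90
Equilibrium: Y = 90 + 0.7Y + 2025
0.3Y = 2115, so Y = 2115/0.3 = 7050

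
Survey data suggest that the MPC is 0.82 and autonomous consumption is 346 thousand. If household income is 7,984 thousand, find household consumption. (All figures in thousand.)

C = 6892.88

C = 346 + 0.82(7984) = 346 + 6546.88 = 6892.88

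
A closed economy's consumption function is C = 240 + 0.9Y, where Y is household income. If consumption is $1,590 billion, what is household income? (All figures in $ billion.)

Y = 1500

240 + 0.9Y = 1590
0.9Y = 1350, so Y = 1350/0.9 = 1500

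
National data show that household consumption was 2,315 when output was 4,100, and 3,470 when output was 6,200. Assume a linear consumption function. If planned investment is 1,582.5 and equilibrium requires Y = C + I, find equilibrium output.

Y = 3650

MPC = (3470 − 2315)/(6200 − 4100) = 1155/2100 = 0.55
a = 2315 − 0.55(4100) = 60
Equilibrium: Y = 60 + 0.55Y + 1582.5
0.45Y = 1642.5, so Y = 1642.5/0.45 = 3650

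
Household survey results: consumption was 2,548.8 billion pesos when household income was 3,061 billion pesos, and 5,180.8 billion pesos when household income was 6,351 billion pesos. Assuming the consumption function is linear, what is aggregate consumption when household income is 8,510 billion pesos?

C = 6908

MPC = (5180.8 − 2548.8)/(6351 − 3061) = 2632/3290 = 0.8
a = 2548.8 − 0.8(3061) = 2548.8 − 2448.8 = 100
C = 100 + 0.8(8510) = 100 + 6808 = 6908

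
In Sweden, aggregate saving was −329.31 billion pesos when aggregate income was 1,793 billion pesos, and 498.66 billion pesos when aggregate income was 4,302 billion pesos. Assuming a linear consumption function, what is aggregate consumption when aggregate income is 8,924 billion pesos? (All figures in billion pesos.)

MPS = ΔS/ΔY = (498.66 − (-329.31))/(4302 − 1793) = 827.97/2509 = 0.33
MPC = 1 − MPS = 0.67
Autonomous saving = -329.31 − 0.33(1793) = -921, so a = 921
C = 921 + 0.67(8924) = 921 + 5979.08 = 6900.08

C = 6900.08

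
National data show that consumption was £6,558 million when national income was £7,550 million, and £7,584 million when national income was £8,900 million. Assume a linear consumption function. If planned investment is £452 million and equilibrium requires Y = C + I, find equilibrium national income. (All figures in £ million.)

Y = 5300

MPC = (7584 − 6558)/(8900 − 7550) = 1026/1350 = 0.76
a = 6558 − 0.76(7550) = 820
Equilibrium: Y = 820 + 0.76Y + 452
0.24Y = 1272, so Y = 1272/0.24 = 5300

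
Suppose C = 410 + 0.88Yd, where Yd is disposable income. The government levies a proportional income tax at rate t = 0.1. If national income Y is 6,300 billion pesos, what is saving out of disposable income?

Yd = (1 − 0.1)(6300) = 0.9(6300) = 5670
C = 410 + 0.88(5670) = 410 + 4989.6 = 5399.6
S = Yd − C = 5670 − 5399.6 = 270.4

S = 270.4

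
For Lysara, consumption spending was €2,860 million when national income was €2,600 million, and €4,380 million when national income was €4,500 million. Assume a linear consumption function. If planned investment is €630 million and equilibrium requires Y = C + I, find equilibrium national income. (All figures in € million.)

MPC = (4380 − 2860)/(4500 − 2600) = 1520/1900 = 0.8
a = 2860 − 0.8(2600) = 780
Equilibrium: Y = 780 + 0.8Y + 630
0.2Y = 1410, so Y = 1410/0.2 = 7050

Y = 7050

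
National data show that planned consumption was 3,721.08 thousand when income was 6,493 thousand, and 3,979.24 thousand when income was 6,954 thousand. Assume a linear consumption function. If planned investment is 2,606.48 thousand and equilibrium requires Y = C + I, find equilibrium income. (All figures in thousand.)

Y = 6117

MPC = (3979.24 − 3721.08)/(6954 − 6493) = 258.16/461 = 0.56
a = 3721.08 − 0.56(6493) = 85
Equilibrium: Y = 85 + 0.56Y + 2606.48
0.44Y = 2691.48, so Y = 2691.48/0.44 = 6117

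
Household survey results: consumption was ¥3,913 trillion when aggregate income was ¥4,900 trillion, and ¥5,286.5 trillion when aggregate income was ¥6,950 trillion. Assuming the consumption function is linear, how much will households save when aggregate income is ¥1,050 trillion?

MPC = (5286.5 − 3913)/(6950 − 4900) = 1373.5/2050 = 0.67
a = 3913 − 0.67(4900) = 3913 − 3283 = 630
C = 630 + 0.67(1050) = 1333.5
S = 1050 − 1333.5 = -283.5

S = -283.5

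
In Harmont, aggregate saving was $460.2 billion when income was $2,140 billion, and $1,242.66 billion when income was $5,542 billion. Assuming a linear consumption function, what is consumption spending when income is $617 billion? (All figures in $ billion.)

C = 507.09

MPS = ΔS/ΔY = (1242.66 − 460.2)/(5542 − 2140) = 782.46/3402 = 0.23
MPC = 1 − MPS = 0.77
Autonomous saving = 460.2 − 0.23(2140) = -32, so a = 32
C = 32 + 0.77(617) = 32 + 475.09 = 507.09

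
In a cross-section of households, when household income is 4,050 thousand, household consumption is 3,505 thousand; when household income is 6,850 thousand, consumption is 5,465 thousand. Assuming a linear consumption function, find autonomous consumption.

a = 670

MPC = ΔC/ΔY = (5465 − 3505)/(6850 − 4050) = 1960/2800 = 0.7
a = C − MPC·Y = 3505 − 0.7(4050) = 3505 − 2835 = 670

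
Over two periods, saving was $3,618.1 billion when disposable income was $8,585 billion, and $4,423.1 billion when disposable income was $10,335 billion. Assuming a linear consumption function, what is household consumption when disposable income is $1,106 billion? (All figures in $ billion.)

C = 928.24

MPS = ΔS/ΔY = (4423.1 − 3618.1)/(10335 − 8585) = 805/1750 = 0.46
MPC = 1 − MPS = 0.54
Autonomous saving = 3618.1 − 0.46(8585) = -331, so a = 331
C = 331 + 0.54(1106) = 331 + 597.24 = 928.24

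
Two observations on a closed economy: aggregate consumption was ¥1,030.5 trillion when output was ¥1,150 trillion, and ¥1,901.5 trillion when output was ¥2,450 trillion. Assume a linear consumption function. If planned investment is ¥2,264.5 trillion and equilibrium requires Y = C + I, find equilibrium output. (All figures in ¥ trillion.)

Y = 7650

MPC = (1901.5 − 1030.5)/(2450 − 1150) = 871/1300 = 0.67
a = 1030.5 − 0.67(1150) = 260
Equilibrium: Y = 260 + 0.67Y + 2264.5
0.33Y = 2524.5, so Y = 2524.5/0.33 = 7650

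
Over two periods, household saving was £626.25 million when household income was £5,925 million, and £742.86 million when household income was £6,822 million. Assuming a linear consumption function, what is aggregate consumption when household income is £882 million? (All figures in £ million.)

C = 911.34

MPS = ΔS/ΔY = (742.86 − 626.25)/(6822 − 5925) = 116.61/897 = 0.13
MPC = 1 − MPS = 0.87
Autonomous saving = 626.25 − 0.13(5925) = -144, so a = 144
C = 144 + 0.87(882) = 144 + 767.34 = 911.34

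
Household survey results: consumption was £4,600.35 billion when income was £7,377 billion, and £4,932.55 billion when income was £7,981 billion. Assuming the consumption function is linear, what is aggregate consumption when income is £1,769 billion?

C = 1515.95

MPC = (4932.55 − 4600.35)/(7981 − 7377) = 332.2/604 = 0.55
a = 4600.35 − 0.55(7377) = 4600.35 − 4057.35 = 543
C = 543 + 0.55(1769) = 543 + 972.95 = 1515.95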